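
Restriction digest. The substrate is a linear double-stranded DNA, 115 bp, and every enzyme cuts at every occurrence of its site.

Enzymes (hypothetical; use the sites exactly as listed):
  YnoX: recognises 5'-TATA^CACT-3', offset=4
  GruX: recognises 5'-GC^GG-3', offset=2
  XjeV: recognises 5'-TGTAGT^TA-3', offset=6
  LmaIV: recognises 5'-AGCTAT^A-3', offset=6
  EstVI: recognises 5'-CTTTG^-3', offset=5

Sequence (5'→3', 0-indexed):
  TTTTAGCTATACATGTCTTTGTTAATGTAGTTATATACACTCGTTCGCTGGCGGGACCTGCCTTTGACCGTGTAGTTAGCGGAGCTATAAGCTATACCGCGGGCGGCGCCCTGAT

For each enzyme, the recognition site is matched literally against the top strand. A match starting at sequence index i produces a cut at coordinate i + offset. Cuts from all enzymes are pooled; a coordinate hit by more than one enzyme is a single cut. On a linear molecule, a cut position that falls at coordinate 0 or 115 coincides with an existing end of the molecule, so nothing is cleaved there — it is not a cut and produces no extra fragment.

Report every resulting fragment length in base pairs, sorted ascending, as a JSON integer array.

[4,4,5,6,7,8,10,10,10,11,11,14,15]

Site scan:
  YnoX TATACACT/4: at [33] ⇒ [37]
  GruX GCGG/2: at [50, 78, 98, 102] ⇒ [52, 80, 100, 104]
  XjeV TGTAGTTA/6: at [25, 70] ⇒ [31, 76]
  LmaIV AGCTATA/6: at [4, 82, 89] ⇒ [10, 88, 95]
  EstVI CTTTG/5: at [16, 61] ⇒ [21, 66]

Pooled cuts: [10, 21, 31, 37, 52, 66, 76, 80, 88, 95, 100, 104]

Fragments:
  [0,10): 10 bp
  [10,21): 11 bp
  [21,31): 10 bp
  [31,37): 6 bp
  [37,52): 15 bp
  [52,66): 14 bp
  [66,76): 10 bp
  [76,80): 4 bp
  [80,88): 8 bp
  [88,95): 7 bp
  [95,100): 5 bp
  [100,104): 4 bp
  [104,115): 11 bp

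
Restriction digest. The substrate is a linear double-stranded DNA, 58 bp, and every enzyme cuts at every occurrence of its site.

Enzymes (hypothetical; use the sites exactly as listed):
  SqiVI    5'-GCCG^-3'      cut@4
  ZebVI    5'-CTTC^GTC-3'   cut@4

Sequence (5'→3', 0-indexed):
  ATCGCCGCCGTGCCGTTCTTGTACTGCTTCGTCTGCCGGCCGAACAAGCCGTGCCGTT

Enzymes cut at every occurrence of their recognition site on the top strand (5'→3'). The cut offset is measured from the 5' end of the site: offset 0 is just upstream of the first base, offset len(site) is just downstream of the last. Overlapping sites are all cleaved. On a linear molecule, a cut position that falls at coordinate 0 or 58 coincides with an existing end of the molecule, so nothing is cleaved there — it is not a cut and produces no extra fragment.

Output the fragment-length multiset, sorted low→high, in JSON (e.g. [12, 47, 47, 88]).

[2,3,4,5,5,7,8,9,15]

Per-enzyme occurrences:
  SqiVI GCCG/4: at [3, 6, 11, 34, 38, 47, 52] ⇒ [7, 10, 15, 38, 42, 51, 56]
  ZebVI CTTCGTC/4: at [26] ⇒ [30]

All cut coordinates (distinct, sorted): [7, 10, 15, 30, 38, 42, 51, 56]

Fragment lengths:
  [0,7): 7 bp
  [7,10): 3 bp
  [10,15): 5 bp
  [15,30): 15 bp
  [30,38): 8 bp
  [38,42): 4 bp
  [42,51): 9 bp
  [51,56): 5 bp
  [56,58): 2 bp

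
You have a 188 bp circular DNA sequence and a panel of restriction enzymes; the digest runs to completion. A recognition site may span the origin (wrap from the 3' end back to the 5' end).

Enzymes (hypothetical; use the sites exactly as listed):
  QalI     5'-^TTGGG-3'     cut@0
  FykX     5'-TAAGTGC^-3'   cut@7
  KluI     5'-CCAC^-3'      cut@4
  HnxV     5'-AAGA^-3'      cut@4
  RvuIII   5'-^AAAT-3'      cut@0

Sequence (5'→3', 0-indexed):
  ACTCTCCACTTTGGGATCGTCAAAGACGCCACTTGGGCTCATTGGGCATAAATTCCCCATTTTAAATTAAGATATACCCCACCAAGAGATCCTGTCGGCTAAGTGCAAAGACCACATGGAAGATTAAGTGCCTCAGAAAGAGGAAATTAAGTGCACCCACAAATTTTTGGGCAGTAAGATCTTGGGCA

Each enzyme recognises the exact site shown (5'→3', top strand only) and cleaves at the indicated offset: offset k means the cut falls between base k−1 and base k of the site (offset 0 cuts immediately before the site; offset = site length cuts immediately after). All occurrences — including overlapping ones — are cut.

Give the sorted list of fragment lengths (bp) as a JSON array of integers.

Scan for sites:
  QalI TTGGG/0: at [10, 32, 41, 166, 181] ⇒ [10, 32, 41, 166, 181]
  FykX TAAGTGC/7: at [99, 124, 147] ⇒ [106, 131, 154]
  KluI CCAC/4: at [5, 28, 78, 111, 156] ⇒ [9, 32, 82, 115, 160]
  HnxV AAGA/4: at [22, 68, 83, 107, 119, 137, 175] ⇒ [26, 72, 87, 111, 123, 141, 179]
  RvuIII AAAT/0: at [49, 63, 143, 160] ⇒ [49, 63, 143, 160]

All cut coordinates (distinct, sorted): [9, 10, 26, 32, 41, 49, 63, 72, 82, 87, 106, 111, 115, 123, 131, 141, 143, 154, 160, 166, 179, 181]

Fragment lengths:
  9→10: 1 bp
  10→26: 16 bp
  26→32: 6 bp
  32→41: 9 bp
  41→49: 8 bp
  49→63: 14 bp
  63→72: 9 bp
  72→82: 10 bp
  82→87: 5 bp
  87→106: 19 bp
  106→111: 5 bp
  111→115: 4 bp
  115→123: 8 bp
  123→131: 8 bp
  131→141: 10 bp
  141→143: 2 bp
  143→154: 11 bp
  154→160: 6 bp
  160→166: 6 bp
  166→179: 13 bp
  179→181: 2 bp
  181→9 (wrap): 188-181+9 = 16 bp

[1,2,2,4,5,5,6,6,6,8,8,8,9,9,10,10,11,13,14,16,16,19]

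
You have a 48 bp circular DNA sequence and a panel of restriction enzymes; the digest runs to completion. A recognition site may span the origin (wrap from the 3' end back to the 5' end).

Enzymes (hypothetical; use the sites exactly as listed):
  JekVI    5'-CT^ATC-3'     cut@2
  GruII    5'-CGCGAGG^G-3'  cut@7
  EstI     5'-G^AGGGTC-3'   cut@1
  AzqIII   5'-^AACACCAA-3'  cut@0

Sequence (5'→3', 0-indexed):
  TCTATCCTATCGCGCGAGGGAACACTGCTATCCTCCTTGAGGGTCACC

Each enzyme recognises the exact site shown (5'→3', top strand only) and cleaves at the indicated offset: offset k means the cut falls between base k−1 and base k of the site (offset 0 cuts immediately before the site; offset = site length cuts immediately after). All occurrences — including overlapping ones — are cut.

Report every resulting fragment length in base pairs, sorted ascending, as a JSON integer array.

Site scan:
  JekVI (CTATC, off=2): starts [1, 6, 27] → cuts [3, 8, 29]
  GruII (CGCGAGGG, off=7): starts [12] → cuts [19]
  EstI (GAGGGTC, off=1): starts [38] → cuts [39]
  AzqIII (AACACCAA, off=0): no sites

Pooled cuts: [3, 8, 19, 29, 39]

Fragments:
  3→8: 5 bp
  8→19: 11 bp
  19→29: 10 bp
  29→39: 10 bp
  39→3 (wrap): 48-39+3 = 12 bp

[5,10,10,11,12]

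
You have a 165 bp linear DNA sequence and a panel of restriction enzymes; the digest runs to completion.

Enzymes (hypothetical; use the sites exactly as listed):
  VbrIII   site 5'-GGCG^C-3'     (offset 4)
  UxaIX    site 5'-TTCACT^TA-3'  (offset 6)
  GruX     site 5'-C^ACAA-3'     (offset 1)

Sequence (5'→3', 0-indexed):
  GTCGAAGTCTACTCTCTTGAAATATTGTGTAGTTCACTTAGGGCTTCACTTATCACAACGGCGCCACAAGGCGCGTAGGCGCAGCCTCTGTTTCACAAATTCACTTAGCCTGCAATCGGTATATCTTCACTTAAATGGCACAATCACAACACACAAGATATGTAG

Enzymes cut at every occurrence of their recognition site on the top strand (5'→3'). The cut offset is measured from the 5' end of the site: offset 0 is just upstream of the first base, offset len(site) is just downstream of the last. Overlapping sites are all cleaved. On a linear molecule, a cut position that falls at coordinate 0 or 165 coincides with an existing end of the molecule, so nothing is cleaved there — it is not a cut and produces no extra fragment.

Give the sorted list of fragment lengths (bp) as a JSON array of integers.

Per-enzyme occurrences:
  VbrIII (GGCGC, off=4): starts [59, 69, 77] → cuts [63, 73, 81]
  UxaIX (TTCACTTA, off=6): starts [32, 44, 99, 125] → cuts [38, 50, 105, 131]
  GruX (CACAA, off=1): starts [53, 64, 93, 138, 144, 151] → cuts [54, 65, 94, 139, 145, 152]

All cut coordinates (distinct, sorted): [38, 50, 54, 63, 65, 73, 81, 94, 105, 131, 139, 145, 152]

Fragment lengths:
  [0,38): 38 bp
  [38,50): 12 bp
  [50,54): 4 bp
  [54,63): 9 bp
  [63,65): 2 bp
  [65,73): 8 bp
  [73,81): 8 bp
  [81,94): 13 bp
  [94,105): 11 bp
  [105,131): 26 bp
  [131,139): 8 bp
  [139,145): 6 bp
  [145,152): 7 bp
  [152,165): 13 bp

[2,4,6,7,8,8,8,9,11,12,13,13,26,38]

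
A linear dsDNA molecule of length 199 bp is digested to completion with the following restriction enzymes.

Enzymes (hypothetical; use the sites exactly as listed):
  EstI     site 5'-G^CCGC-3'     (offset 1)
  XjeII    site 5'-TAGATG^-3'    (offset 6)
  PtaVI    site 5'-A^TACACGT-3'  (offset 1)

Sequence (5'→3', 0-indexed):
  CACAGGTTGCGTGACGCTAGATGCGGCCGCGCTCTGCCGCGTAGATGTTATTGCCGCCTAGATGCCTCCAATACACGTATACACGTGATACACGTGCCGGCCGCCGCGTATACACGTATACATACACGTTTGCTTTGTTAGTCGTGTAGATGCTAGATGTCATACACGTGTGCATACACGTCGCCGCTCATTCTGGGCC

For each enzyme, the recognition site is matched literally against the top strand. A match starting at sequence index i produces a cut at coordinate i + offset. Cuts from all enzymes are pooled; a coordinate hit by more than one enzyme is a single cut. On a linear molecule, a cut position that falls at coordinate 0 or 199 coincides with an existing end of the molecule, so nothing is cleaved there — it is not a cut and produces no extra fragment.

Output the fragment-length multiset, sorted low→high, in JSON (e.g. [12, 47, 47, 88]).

[3,3,3,6,7,7,7,8,9,9,10,11,11,12,12,12,16,23,30]

Per-enzyme occurrences:
  EstI (GCCGC, off=1): starts [25, 35, 52, 99, 102, 182] → cuts [26, 36, 53, 100, 103, 183]
  XjeII (TAGATG, off=6): starts [17, 41, 58, 146, 153] → cuts [23, 47, 64, 152, 159]
  PtaVI (ATACACGT, off=1): starts [70, 78, 87, 109, 121, 161, 173] → cuts [71, 79, 88, 110, 122, 162, 174]

Pooled cuts: [23, 26, 36, 47, 53, 64, 71, 79, 88, 100, 103, 110, 122, 152, 159, 162, 174, 183]

Fragments:
  [0,23): 23 bp
  [23,26): 3 bp
  [26,36): 10 bp
  [36,47): 11 bp
  [47,53): 6 bp
  [53,64): 11 bp
  [64,71): 7 bp
  [71,79): 8 bp
  [79,88): 9 bp
  [88,100): 12 bp
  [100,103): 3 bp
  [103,110): 7 bp
  [110,122): 12 bp
  [122,152): 30 bp
  [152,159): 7 bp
  [159,162): 3 bp
  [162,174): 12 bp
  [174,183): 9 bp
  [183,199): 16 bp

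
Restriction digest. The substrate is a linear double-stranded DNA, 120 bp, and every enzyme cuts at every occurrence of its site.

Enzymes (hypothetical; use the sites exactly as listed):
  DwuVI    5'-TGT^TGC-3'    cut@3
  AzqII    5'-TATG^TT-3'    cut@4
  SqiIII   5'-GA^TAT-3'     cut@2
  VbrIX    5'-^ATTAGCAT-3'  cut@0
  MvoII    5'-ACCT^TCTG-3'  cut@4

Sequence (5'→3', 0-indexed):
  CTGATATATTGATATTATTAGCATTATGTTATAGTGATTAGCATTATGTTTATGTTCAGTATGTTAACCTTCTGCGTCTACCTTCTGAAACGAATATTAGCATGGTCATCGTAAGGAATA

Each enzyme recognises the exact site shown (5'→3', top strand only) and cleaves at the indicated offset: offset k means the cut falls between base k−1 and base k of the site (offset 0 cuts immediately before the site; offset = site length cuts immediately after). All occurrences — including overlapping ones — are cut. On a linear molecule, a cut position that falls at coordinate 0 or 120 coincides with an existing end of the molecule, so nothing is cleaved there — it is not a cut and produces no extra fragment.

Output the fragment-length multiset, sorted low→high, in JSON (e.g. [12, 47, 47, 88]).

Site scan:
  DwuVI (TGTTGC, off=3): no sites
  AzqII (TATGTT, off=4): starts [24, 44, 50, 59] → cuts [28, 48, 54, 63]
  SqiIII (GATAT, off=2): starts [2, 10] → cuts [4, 12]
  VbrIX (ATTAGCAT, off=0): starts [16, 36, 95] → cuts [16, 36, 95]
  MvoII (ACCTTCTG, off=4): starts [66, 79] → cuts [70, 83]

Pooled cuts: [4, 12, 16, 28, 36, 48, 54, 63, 70, 83, 95]

Fragment lengths:
  [0,4): 4 bp
  [4,12): 8 bp
  [12,16): 4 bp
  [16,28): 12 bp
  [28,36): 8 bp
  [36,48): 12 bp
  [48,54): 6 bp
  [54,63): 9 bp
  [63,70): 7 bp
  [70,83): 13 bp
  [83,95): 12 bp
  [95,120): 25 bp

[4,4,6,7,8,8,9,12,12,12,13,25]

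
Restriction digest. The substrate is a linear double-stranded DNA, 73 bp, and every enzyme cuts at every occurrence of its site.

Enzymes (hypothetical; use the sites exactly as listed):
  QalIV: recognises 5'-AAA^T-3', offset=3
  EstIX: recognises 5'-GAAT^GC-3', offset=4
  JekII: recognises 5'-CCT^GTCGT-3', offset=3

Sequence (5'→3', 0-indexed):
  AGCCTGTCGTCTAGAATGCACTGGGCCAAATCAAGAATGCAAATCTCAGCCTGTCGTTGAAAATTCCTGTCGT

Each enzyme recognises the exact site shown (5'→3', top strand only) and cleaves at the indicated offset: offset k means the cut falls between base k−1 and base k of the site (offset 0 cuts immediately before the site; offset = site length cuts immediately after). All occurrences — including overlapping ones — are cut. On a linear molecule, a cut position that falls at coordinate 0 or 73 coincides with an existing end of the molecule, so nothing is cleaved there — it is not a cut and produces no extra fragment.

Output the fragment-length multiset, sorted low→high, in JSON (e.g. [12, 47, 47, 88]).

[5,5,5,5,8,9,11,12,13]

Per-enzyme occurrences:
  QalIV (AAAT, off=3): starts [27, 40, 60] → cuts [30, 43, 63]
  EstIX (GAATGC, off=4): starts [13, 34] → cuts [17, 38]
  JekII (CCTGTCGT, off=3): starts [2, 49, 65] → cuts [5, 52, 68]

Pooled cuts: [5, 17, 30, 38, 43, 52, 63, 68]

Fragments:
  [0,5): 5 bp
  [5,17): 12 bp
  [17,30): 13 bp
  [30,38): 8 bp
  [38,43): 5 bp
  [43,52): 9 bp
  [52,63): 11 bp
  [63,68): 5 bp
  [68,73): 5 bp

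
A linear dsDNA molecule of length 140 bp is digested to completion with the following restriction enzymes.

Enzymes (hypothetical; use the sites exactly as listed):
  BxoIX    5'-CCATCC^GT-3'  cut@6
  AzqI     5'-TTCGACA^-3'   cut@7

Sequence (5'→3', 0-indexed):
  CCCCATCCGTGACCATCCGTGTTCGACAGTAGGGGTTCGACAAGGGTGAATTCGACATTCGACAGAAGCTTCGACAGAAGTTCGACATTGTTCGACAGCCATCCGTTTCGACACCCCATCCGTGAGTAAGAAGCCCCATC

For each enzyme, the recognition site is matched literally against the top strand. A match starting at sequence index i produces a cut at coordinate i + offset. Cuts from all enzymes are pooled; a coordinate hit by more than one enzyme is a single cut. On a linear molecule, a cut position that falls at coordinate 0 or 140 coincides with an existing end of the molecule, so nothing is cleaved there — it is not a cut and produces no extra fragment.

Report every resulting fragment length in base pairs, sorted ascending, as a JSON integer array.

[7,7,8,8,9,10,10,10,11,12,14,15,19]

Site scan:
  BxoIX (CCATCCGT, off=6): starts [2, 12, 98, 115] → cuts [8, 18, 104, 121]
  AzqI (TTCGACA, off=7): starts [21, 35, 50, 57, 69, 80, 90, 106] → cuts [28, 42, 57, 64, 76, 87, 97, 113]

Pooled cuts: [8, 18, 28, 42, 57, 64, 76, 87, 97, 104, 113, 121]

Fragments:
  [0,8): 8 bp
  [8,18): 10 bp
  [18,28): 10 bp
  [28,42): 14 bp
  [42,57): 15 bp
  [57,64): 7 bp
  [64,76): 12 bp
  [76,87): 11 bp
  [87,97): 10 bp
  [97,104): 7 bp
  [104,113): 9 bp
  [113,121): 8 bp
  [121,140): 19 bp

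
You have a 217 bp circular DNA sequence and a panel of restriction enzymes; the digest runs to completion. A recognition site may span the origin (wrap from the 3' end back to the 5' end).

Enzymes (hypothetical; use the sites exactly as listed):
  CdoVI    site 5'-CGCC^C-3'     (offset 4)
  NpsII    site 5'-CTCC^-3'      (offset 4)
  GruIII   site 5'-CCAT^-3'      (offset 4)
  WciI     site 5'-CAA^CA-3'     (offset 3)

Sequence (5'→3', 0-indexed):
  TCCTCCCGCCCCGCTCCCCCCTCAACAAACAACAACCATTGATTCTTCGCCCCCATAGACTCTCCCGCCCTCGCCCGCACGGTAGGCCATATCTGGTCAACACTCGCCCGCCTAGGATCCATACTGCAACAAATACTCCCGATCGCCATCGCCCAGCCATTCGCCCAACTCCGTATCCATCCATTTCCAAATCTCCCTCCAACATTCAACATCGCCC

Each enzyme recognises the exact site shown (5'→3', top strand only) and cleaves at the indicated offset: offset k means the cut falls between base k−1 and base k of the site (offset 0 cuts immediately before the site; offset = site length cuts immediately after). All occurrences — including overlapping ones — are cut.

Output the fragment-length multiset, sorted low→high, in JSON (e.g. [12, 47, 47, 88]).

[2,3,4,4,4,4,4,4,5,5,6,7,7,7,7,7,7,7,7,8,8,8,9,10,10,10,12,12,14,15]

Site scan:
  CdoVI (CGCCC, off=4): starts [6, 47, 65, 71, 104, 149, 161, 212] → cuts [10, 51, 69, 75, 108, 153, 165, 216]
  NpsII (CTCC, off=4): starts [2, 13, 61, 135, 168, 192, 196, 216] → cuts [3, 6, 17, 65, 139, 172, 196, 200]
  GruIII (CCAT, off=4): starts [35, 52, 86, 118, 145, 156, 176, 180] → cuts [39, 56, 90, 122, 149, 160, 180, 184]
  WciI (CAACA, off=3): starts [22, 29, 97, 126, 199, 206] → cuts [25, 32, 100, 129, 202, 209]

All cut coordinates (distinct, sorted): [3, 6, 10, 17, 25, 32, 39, 51, 56, 65, 69, 75, 90, 100, 108, 122, 129, 139, 149, 153, 160, 165, 172, 180, 184, 196, 200, 202, 209, 216]

Fragments:
  3→6: 3 bp
  6→10: 4 bp
  10→17: 7 bp
  17→25: 8 bp
  25→32: 7 bp
  32→39: 7 bp
  39→51: 12 bp
  51→56: 5 bp
  56→65: 9 bp
  65→69: 4 bp
  69→75: 6 bp
  75→90: 15 bp
  90→100: 10 bp
  100→108: 8 bp
  108→122: 14 bp
  122→129: 7 bp
  129→139: 10 bp
  139→149: 10 bp
  149→153: 4 bp
  153→160: 7 bp
  160→165: 5 bp
  165→172: 7 bp
  172→180: 8 bp
  180→184: 4 bp
  184→196: 12 bp
  196→200: 4 bp
  200→202: 2 bp
  202→209: 7 bp
  209→216: 7 bp
  216→3 (wrap): 217-216+3 = 4 bp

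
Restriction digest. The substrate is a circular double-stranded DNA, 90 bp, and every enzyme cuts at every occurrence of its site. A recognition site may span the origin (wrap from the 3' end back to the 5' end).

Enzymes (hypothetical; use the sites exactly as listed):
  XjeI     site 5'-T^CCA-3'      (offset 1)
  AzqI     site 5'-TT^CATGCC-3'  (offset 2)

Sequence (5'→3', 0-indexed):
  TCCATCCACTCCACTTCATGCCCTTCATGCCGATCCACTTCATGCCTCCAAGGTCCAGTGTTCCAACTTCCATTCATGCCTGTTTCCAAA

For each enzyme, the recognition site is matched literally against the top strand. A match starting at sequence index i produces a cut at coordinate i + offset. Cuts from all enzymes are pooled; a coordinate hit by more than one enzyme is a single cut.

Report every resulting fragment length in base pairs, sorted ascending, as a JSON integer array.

[4,5,5,6,6,6,7,7,7,8,9,9,11]

Per-enzyme occurrences:
  XjeI TCCA/1: at [0, 4, 9, 33, 46, 53, 61, 68, 84] ⇒ [1, 5, 10, 34, 47, 54, 62, 69, 85]
  AzqI TTCATGCC/2: at [14, 23, 38, 72] ⇒ [16, 25, 40, 74]

All cut coordinates (distinct, sorted): [1, 5, 10, 16, 25, 34, 40, 47, 54, 62, 69, 74, 85]

Fragment lengths:
  1→5: 4 bp
  5→10: 5 bp
  10→16: 6 bp
  16→25: 9 bp
  25→34: 9 bp
  34→40: 6 bp
  40→47: 7 bp
  47→54: 7 bp
  54→62: 8 bp
  62→69: 7 bp
  69→74: 5 bp
  74→85: 11 bp
  85→1 (wrap): 90-85+1 = 6 bp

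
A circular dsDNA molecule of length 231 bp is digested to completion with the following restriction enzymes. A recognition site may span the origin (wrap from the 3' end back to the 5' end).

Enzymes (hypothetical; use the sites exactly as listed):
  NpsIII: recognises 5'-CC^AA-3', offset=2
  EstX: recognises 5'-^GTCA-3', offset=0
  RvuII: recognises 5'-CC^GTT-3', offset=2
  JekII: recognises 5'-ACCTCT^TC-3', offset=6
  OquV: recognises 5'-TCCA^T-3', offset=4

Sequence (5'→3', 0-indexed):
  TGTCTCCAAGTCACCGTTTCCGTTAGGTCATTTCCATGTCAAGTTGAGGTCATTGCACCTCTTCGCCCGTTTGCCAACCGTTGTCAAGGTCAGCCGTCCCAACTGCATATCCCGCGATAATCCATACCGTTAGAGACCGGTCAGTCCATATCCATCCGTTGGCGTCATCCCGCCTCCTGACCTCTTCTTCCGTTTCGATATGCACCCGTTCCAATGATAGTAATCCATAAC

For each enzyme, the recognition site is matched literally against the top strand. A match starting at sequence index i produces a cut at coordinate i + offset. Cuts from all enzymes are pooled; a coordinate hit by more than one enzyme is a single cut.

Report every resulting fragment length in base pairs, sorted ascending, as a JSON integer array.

[1,2,3,3,4,4,5,5,6,6,6,6,6,6,6,7,9,10,11,11,11,12,14,15,16,22,24]

Site scan:
  NpsIII (CCAA, off=2): starts [5, 73, 98, 210] → cuts [7, 75, 100, 212]
  EstX (GTCA, off=0): starts [9, 26, 37, 48, 82, 88, 139, 163] → cuts [9, 26, 37, 48, 82, 88, 139, 163]
  RvuII (CCGTT, off=2): starts [13, 19, 66, 77, 126, 155, 189, 205] → cuts [15, 21, 68, 79, 128, 157, 191, 207]
  JekII (ACCTCTTC, off=6): starts [56, 179] → cuts [62, 185]
  OquV (TCCAT, off=4): starts [32, 120, 144, 150, 223] → cuts [36, 124, 148, 154, 227]

Pooled cuts: [7, 9, 15, 21, 26, 36, 37, 48, 62, 68, 75, 79, 82, 88, 100, 124, 128, 139, 148, 154, 157, 163, 185, 191, 207, 212, 227]

Fragment lengths:
  7→9: 2 bp
  9→15: 6 bp
  15→21: 6 bp
  21→26: 5 bp
  26→36: 10 bp
  36→37: 1 bp
  37→48: 11 bp
  48→62: 14 bp
  62→68: 6 bp
  68→75: 7 bp
  75→79: 4 bp
  79→82: 3 bp
  82→88: 6 bp
  88→100: 12 bp
  100→124: 24 bp
  124→128: 4 bp
  128→139: 11 bp
  139→148: 9 bp
  148→154: 6 bp
  154→157: 3 bp
  157→163: 6 bp
  163→185: 22 bp
  185→191: 6 bp
  191→207: 16 bp
  207→212: 5 bp
  212→227: 15 bp
  227→7 (wrap): 231-227+7 = 11 bp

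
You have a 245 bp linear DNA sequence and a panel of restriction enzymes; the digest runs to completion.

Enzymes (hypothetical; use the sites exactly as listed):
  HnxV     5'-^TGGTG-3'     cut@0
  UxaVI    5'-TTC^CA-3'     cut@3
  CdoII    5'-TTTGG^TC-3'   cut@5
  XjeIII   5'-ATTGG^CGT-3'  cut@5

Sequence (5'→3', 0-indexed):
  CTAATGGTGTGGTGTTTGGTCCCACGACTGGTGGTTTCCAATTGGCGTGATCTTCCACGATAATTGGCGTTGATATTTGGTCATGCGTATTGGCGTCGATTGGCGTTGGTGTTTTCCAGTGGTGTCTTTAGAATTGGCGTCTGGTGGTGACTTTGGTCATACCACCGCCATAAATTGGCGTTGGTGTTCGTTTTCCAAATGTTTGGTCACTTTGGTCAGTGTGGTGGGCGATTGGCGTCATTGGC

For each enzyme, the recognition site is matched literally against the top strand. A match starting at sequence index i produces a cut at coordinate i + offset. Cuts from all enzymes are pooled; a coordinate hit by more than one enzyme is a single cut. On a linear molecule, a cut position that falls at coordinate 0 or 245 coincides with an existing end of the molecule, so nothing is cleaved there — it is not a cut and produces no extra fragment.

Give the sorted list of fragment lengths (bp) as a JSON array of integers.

[3,3,3,3,4,4,5,6,7,9,9,10,10,10,10,10,10,11,12,12,13,13,14,14,18,22]

Scan for sites:
  HnxV TGGTG/0: at [4, 9, 28, 106, 119, 141, 144, 181, 221] ⇒ [4, 9, 28, 106, 119, 141, 144, 181, 221]
  UxaVI TTCCA/3: at [35, 52, 113, 192] ⇒ [38, 55, 116, 195]
  CdoII TTTGGTC/5: at [14, 75, 151, 201, 210] ⇒ [19, 80, 156, 206, 215]
  XjeIII ATTGGCGT/5: at [40, 62, 88, 98, 132, 173, 230] ⇒ [45, 67, 93, 103, 137, 178, 235]

Pooled cuts: [4, 9, 19, 28, 38, 45, 55, 67, 80, 93, 103, 106, 116, 119, 137, 141, 144, 156, 178, 181, 195, 206, 215, 221, 235]

Fragment lengths:
  [0,4): 4 bp
  [4,9): 5 bp
  [9,19): 10 bp
  [19,28): 9 bp
  [28,38): 10 bp
  [38,45): 7 bp
  [45,55): 10 bp
  [55,67): 12 bp
  [67,80): 13 bp
  [80,93): 13 bp
  [93,103): 10 bp
  [103,106): 3 bp
  [106,116): 10 bp
  [116,119): 3 bp
  [119,137): 18 bp
  [137,141): 4 bp
  [141,144): 3 bp
  [144,156): 12 bp
  [156,178): 22 bp
  [178,181): 3 bp
  [181,195): 14 bp
  [195,206): 11 bp
  [206,215): 9 bp
  [215,221): 6 bp
  [221,235): 14 bp
  [235,245): 10 bp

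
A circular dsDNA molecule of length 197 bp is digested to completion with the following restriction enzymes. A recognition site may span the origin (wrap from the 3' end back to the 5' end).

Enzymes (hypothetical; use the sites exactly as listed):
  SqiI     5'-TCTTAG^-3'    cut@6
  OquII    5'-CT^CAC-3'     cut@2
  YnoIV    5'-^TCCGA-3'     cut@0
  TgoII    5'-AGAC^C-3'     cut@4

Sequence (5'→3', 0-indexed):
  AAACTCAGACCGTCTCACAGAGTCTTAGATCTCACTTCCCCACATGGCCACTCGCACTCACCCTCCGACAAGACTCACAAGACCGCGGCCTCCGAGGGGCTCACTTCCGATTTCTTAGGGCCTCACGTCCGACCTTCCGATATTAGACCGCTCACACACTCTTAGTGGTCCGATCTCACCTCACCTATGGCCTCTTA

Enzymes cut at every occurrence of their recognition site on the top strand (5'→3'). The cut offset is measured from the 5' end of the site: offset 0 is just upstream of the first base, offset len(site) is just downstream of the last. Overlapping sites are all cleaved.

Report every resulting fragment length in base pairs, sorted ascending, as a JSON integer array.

Site scan:
  SqiI TCTTAG/6: at [22, 112, 159] ⇒ [28, 118, 165]
  OquII CTCAC/2: at [13, 30, 56, 73, 99, 121, 150, 174, 179] ⇒ [15, 32, 58, 75, 101, 123, 152, 176, 181]
  YnoIV TCCGA/0: at [63, 90, 105, 127, 135, 168] ⇒ [63, 90, 105, 127, 135, 168]
  TgoII AGACC/4: at [6, 79, 144] ⇒ [10, 83, 148]

All cut coordinates (distinct, sorted): [10, 15, 28, 32, 58, 63, 75, 83, 90, 101, 105, 118, 123, 127, 135, 148, 152, 165, 168, 176, 181]

Fragment lengths:
  10→15: 5 bp
  15→28: 13 bp
  28→32: 4 bp
  32→58: 26 bp
  58→63: 5 bp
  63→75: 12 bp
  75→83: 8 bp
  83→90: 7 bp
  90→101: 11 bp
  101→105: 4 bp
  105→118: 13 bp
  118→123: 5 bp
  123→127: 4 bp
  127→135: 8 bp
  135→148: 13 bp
  148→152: 4 bp
  152→165: 13 bp
  165→168: 3 bp
  168→176: 8 bp
  176→181: 5 bp
  181→10 (wrap): 197-181+10 = 26 bp

[3,4,4,4,4,5,5,5,5,7,8,8,8,11,12,13,13,13,13,26,26]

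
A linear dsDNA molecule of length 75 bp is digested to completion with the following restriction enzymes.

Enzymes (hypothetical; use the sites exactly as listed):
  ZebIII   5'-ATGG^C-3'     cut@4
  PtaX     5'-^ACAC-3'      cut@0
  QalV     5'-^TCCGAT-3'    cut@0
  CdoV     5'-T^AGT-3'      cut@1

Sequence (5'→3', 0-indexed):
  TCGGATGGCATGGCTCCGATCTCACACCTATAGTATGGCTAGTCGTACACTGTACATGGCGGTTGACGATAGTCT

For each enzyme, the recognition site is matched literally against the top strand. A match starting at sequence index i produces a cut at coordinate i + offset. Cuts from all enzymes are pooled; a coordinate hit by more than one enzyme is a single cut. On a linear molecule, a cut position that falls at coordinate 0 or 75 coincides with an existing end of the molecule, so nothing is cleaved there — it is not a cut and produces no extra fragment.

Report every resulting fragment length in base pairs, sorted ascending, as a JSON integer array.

Site scan:
  ZebIII (ATGGC, off=4): starts [4, 9, 34, 55] → cuts [8, 13, 38, 59]
  PtaX (ACAC, off=0): starts [23, 46] → cuts [23, 46]
  QalV (TCCGAT, off=0): starts [14] → cuts [14]
  CdoV (TAGT, off=1): starts [30, 39, 69] → cuts [31, 40, 70]

All cut coordinates (distinct, sorted): [8, 13, 14, 23, 31, 38, 40, 46, 59, 70]

Fragments:
  [0,8): 8 bp
  [8,13): 5 bp
  [13,14): 1 bp
  [14,23): 9 bp
  [23,31): 8 bp
  [31,38): 7 bp
  [38,40): 2 bp
  [40,46): 6 bp
  [46,59): 13 bp
  [59,70): 11 bp
  [70,75): 5 bp

[1,2,5,5,6,7,8,8,9,11,13]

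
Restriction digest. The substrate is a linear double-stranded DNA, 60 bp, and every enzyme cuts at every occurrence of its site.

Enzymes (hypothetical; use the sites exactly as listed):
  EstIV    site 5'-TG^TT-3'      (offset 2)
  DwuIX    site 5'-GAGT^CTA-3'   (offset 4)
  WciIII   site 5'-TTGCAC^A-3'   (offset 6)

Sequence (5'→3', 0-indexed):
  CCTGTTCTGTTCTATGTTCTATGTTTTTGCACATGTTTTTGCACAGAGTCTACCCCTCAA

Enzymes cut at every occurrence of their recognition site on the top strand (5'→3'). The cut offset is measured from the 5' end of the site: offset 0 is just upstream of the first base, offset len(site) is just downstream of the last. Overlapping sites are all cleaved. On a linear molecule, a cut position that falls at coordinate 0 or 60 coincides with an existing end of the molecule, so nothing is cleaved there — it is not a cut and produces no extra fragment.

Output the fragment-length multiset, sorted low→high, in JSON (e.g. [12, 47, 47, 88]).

Scan for sites:
  EstIV (TGTT, off=2): starts [2, 7, 14, 21, 33] → cuts [4, 9, 16, 23, 35]
  DwuIX (GAGTCTA, off=4): starts [45] → cuts [49]
  WciIII (TTGCACA, off=6): starts [26, 38] → cuts [32, 44]

All cut coordinates (distinct, sorted): [4, 9, 16, 23, 32, 35, 44, 49]

Fragment lengths:
  [0,4): 4 bp
  [4,9): 5 bp
  [9,16): 7 bp
  [16,23): 7 bp
  [23,32): 9 bp
  [32,35): 3 bp
  [35,44): 9 bp
  [44,49): 5 bp
  [49,60): 11 bp

[3,4,5,5,7,7,9,9,11]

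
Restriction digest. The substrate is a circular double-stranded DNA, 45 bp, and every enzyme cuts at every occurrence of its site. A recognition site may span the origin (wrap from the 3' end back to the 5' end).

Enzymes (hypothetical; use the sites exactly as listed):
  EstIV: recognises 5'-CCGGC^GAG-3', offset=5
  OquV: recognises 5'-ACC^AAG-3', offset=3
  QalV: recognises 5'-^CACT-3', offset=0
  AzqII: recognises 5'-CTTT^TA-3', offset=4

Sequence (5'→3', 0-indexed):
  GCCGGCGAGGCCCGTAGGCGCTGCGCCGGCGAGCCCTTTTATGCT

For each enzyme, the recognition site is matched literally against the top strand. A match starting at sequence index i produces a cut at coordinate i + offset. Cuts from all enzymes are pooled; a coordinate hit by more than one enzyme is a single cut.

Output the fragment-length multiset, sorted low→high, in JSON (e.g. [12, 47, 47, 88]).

[9,12,24]

Site scan:
  EstIV CCGGCGAG/5: at [1, 25] ⇒ [6, 30]
  OquV (ACCAAG, off=3): no sites
  QalV (CACT, off=0): no sites
  AzqII CTTTTA/4: at [35] ⇒ [39]

Pooled cuts: [6, 30, 39]

Fragment lengths:
  6→30: 24 bp
  30→39: 9 bp
  39→6 (wrap): 45-39+6 = 12 bp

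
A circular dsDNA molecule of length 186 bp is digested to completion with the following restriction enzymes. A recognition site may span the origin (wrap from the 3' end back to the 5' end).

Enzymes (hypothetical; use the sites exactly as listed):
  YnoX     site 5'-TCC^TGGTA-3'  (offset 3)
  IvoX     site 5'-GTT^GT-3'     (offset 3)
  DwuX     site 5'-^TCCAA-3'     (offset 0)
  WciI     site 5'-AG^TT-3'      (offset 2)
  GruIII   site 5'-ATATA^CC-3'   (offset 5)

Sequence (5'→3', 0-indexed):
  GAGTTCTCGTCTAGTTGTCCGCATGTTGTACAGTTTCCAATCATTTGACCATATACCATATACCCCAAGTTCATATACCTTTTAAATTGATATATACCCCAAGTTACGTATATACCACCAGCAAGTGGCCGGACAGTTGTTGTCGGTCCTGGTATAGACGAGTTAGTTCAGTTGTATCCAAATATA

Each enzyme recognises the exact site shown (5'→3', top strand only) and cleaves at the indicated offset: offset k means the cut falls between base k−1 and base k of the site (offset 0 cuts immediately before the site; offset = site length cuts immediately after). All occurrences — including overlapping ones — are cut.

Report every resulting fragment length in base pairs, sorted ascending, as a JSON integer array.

Per-enzyme occurrences:
  YnoX TCCTGGTA/3: at [146] ⇒ [149]
  IvoX GTTGT/3: at [13, 24, 135, 138, 170] ⇒ [16, 27, 138, 141, 173]
  DwuX TCCAA/0: at [35, 176] ⇒ [35, 176]
  WciI AGTT/2: at [1, 12, 31, 67, 101, 134, 160, 164, 169] ⇒ [3, 14, 33, 69, 103, 136, 162, 166, 171]
  GruIII ATATACC/5: at [50, 57, 72, 91, 109] ⇒ [55, 62, 77, 96, 114]

Pooled cuts: [3, 14, 16, 27, 33, 35, 55, 62, 69, 77, 96, 103, 114, 136, 138, 141, 149, 162, 166, 171, 173, 176]

Fragment lengths:
  3→14: 11 bp
  14→16: 2 bp
  16→27: 11 bp
  27→33: 6 bp
  33→35: 2 bp
  35→55: 20 bp
  55→62: 7 bp
  62→69: 7 bp
  69→77: 8 bp
  77→96: 19 bp
  96→103: 7 bp
  103→114: 11 bp
  114→136: 22 bp
  136→138: 2 bp
  138→141: 3 bp
  141→149: 8 bp
  149→162: 13 bp
  162→166: 4 bp
  166→171: 5 bp
  171→173: 2 bp
  173→176: 3 bp
  176→3 (wrap): 186-176+3 = 13 bp

[2,2,2,2,3,3,4,5,6,7,7,7,8,8,11,11,11,13,13,19,20,22]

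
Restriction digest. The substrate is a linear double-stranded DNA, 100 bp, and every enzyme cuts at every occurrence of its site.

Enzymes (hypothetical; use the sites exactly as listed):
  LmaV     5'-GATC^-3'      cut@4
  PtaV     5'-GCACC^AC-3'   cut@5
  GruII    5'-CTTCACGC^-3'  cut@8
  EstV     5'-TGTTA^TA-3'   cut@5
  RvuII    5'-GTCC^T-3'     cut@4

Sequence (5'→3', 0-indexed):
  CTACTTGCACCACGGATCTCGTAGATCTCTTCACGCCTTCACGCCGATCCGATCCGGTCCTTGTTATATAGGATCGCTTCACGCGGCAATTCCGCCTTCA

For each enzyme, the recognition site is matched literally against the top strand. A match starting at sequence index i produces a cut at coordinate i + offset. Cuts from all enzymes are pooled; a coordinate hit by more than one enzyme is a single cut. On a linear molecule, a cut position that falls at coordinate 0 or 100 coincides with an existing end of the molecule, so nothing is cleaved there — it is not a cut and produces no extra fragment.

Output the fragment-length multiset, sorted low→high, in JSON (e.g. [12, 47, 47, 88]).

Site scan:
  LmaV (GATC, off=4): starts [14, 23, 45, 50, 71] → cuts [18, 27, 49, 54, 75]
  PtaV (GCACCAC, off=5): starts [6] → cuts [11]
  GruII (CTTCACGC, off=8): starts [28, 36, 76] → cuts [36, 44, 84]
  EstV (TGTTATA, off=5): starts [61] → cuts [66]
  RvuII (GTCCT, off=4): starts [56] → cuts [60]

Pooled cuts: [11, 18, 27, 36, 44, 49, 54, 60, 66, 75, 84]

Fragment lengths:
  [0,11): 11 bp
  [11,18): 7 bp
  [18,27): 9 bp
  [27,36): 9 bp
  [36,44): 8 bp
  [44,49): 5 bp
  [49,54): 5 bp
  [54,60): 6 bp
  [60,66): 6 bp
  [66,75): 9 bp
  [75,84): 9 bp
  [84,100): 16 bp

[5,5,6,6,7,8,9,9,9,9,11,16]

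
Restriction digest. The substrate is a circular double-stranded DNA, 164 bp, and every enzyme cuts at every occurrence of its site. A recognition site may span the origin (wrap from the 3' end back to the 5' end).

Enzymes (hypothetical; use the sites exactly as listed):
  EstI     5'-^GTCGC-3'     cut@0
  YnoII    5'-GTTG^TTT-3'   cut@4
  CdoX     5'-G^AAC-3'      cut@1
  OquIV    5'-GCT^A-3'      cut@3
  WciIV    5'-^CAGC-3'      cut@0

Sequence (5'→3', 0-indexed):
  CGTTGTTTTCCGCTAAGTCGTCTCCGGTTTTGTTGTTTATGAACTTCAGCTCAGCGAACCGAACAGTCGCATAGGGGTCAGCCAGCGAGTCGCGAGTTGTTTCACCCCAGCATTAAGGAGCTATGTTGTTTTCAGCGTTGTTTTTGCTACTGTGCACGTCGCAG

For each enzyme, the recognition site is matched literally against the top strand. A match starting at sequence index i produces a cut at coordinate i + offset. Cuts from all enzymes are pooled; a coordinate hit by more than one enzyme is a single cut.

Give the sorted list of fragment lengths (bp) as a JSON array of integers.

Site scan:
  EstI (GTCGC, off=0): starts [65, 88, 157] → cuts [65, 88, 157]
  YnoII (GTTGTTT, off=4): starts [1, 31, 95, 124, 136] → cuts [5, 35, 99, 128, 140]
  CdoX (GAAC, off=1): starts [40, 55, 60] → cuts [41, 56, 61]
  OquIV (GCTA, off=3): starts [11, 119, 145] → cuts [14, 122, 148]
  WciIV (CAGC, off=0): starts [46, 51, 78, 82, 107, 132, 161] → cuts [46, 51, 78, 82, 107, 132, 161]

All cut coordinates (distinct, sorted): [5, 14, 35, 41, 46, 51, 56, 61, 65, 78, 82, 88, 99, 107, 122, 128, 132, 140, 148, 157, 161]

Fragment lengths:
  5→14: 9 bp
  14→35: 21 bp
  35→41: 6 bp
  41→46: 5 bp
  46→51: 5 bp
  51→56: 5 bp
  56→61: 5 bp
  61→65: 4 bp
  65→78: 13 bp
  78→82: 4 bp
  82→88: 6 bp
  88→99: 11 bp
  99→107: 8 bp
  107→122: 15 bp
  122→128: 6 bp
  128→132: 4 bp
  132→140: 8 bp
  140→148: 8 bp
  148→157: 9 bp
  157→161: 4 bp
  161→5 (wrap): 164-161+5 = 8 bp

[4,4,4,4,5,5,5,5,6,6,6,8,8,8,8,9,9,11,13,15,21]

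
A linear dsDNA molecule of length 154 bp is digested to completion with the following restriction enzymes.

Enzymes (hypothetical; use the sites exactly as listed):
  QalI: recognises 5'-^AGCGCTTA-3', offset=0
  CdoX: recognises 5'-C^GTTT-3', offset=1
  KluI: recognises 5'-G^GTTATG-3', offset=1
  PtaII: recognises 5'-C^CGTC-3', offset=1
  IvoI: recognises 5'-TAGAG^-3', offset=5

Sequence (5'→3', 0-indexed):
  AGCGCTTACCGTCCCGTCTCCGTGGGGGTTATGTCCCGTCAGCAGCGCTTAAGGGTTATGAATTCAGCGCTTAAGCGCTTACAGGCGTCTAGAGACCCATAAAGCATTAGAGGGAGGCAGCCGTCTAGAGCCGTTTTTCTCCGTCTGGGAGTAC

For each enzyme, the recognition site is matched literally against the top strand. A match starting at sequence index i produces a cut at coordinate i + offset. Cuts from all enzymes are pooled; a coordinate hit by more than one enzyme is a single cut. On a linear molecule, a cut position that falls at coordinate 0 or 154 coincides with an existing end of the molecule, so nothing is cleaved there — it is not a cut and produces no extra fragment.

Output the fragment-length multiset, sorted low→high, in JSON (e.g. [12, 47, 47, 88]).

[2,5,7,8,9,9,9,9,9,11,11,13,13,18,21]

Scan for sites:
  QalI AGCGCTTA/0: at [0, 43, 65, 73] ⇒ [43, 65, 73] (position 0 is a terminus of the linear molecule — no cut)
  CdoX CGTTT/1: at [131] ⇒ [132]
  KluI GGTTATG/1: at [26, 53] ⇒ [27, 54]
  PtaII CCGTC/1: at [8, 13, 35, 120, 140] ⇒ [9, 14, 36, 121, 141]
  IvoI TAGAG/5: at [89, 107, 125] ⇒ [94, 112, 130]

All cut coordinates (distinct, sorted): [9, 14, 27, 36, 43, 54, 65, 73, 94, 112, 121, 130, 132, 141]

Fragments:
  [0,9): 9 bp
  [9,14): 5 bp
  [14,27): 13 bp
  [27,36): 9 bp
  [36,43): 7 bp
  [43,54): 11 bp
  [54,65): 11 bp
  [65,73): 8 bp
  [73,94): 21 bp
  [94,112): 18 bp
  [112,121): 9 bp
  [121,130): 9 bp
  [130,132): 2 bp
  [132,141): 9 bp
  [141,154): 13 bp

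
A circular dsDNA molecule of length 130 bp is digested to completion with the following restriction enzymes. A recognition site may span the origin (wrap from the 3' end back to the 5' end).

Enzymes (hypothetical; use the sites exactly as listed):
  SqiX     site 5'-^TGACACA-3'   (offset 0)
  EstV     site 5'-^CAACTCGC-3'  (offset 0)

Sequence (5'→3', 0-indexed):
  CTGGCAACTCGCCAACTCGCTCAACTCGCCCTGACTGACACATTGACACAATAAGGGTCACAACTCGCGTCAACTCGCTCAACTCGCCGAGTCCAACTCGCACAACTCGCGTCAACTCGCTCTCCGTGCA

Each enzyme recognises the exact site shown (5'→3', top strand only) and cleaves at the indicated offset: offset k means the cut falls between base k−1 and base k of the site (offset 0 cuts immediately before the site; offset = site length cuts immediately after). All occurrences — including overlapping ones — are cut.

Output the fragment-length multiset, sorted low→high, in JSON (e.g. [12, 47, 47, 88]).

Per-enzyme occurrences:
  SqiX TGACACA/0: at [35, 43] ⇒ [35, 43]
  EstV CAACTCGC/0: at [4, 12, 21, 60, 70, 79, 93, 102, 112] ⇒ [4, 12, 21, 60, 70, 79, 93, 102, 112]

Pooled cuts: [4, 12, 21, 35, 43, 60, 70, 79, 93, 102, 112]

Fragments:
  4→12: 8 bp
  12→21: 9 bp
  21→35: 14 bp
  35→43: 8 bp
  43→60: 17 bp
  60→70: 10 bp
  70→79: 9 bp
  79→93: 14 bp
  93→102: 9 bp
  102→112: 10 bp
  112→4 (wrap): 130-112+4 = 22 bp

[8,8,9,9,9,10,10,14,14,17,22]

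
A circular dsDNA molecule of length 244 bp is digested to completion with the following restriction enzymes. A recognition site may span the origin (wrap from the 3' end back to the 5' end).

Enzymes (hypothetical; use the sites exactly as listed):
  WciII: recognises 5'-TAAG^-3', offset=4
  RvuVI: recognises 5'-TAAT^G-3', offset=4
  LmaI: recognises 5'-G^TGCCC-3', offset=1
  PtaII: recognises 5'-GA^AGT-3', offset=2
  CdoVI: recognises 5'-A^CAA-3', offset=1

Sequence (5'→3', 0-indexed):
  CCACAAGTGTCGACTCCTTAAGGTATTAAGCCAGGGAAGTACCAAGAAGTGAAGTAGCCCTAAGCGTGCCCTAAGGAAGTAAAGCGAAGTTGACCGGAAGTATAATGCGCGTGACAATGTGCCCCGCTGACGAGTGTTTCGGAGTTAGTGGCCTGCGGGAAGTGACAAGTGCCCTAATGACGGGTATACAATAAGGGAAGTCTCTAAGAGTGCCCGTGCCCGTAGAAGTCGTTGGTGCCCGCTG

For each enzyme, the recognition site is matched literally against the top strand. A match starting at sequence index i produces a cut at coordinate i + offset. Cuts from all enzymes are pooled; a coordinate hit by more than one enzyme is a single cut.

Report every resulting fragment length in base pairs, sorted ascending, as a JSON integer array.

[2,2,2,3,4,5,5,5,6,7,7,8,8,8,9,9,9,10,10,10,10,10,11,12,12,19,41]

Scan for sites:
  WciII (TAAG, off=4): starts [18, 26, 60, 71, 191, 204] → cuts [22, 30, 64, 75, 195, 208]
  RvuVI (TAATG, off=4): starts [102, 174] → cuts [106, 178]
  LmaI (GTGCCC, off=1): starts [65, 118, 168, 209, 215, 234] → cuts [66, 119, 169, 210, 216, 235]
  PtaII (GAAGT, off=2): starts [35, 45, 50, 75, 85, 96, 158, 196, 224] → cuts [37, 47, 52, 77, 87, 98, 160, 198, 226]
  CdoVI (ACAA, off=1): starts [2, 113, 164, 187] → cuts [3, 114, 165, 188]

Pooled cuts: [3, 22, 30, 37, 47, 52, 64, 66, 75, 77, 87, 98, 106, 114, 119, 160, 165, 169, 178, 188, 195, 198, 208, 210, 216, 226, 235]

Fragment lengths:
  3→22: 19 bp
  22→30: 8 bp
  30→37: 7 bp
  37→47: 10 bp
  47→52: 5 bp
  52→64: 12 bp
  64→66: 2 bp
  66→75: 9 bp
  75→77: 2 bp
  77→87: 10 bp
  87→98: 11 bp
  98→106: 8 bp
  106→114: 8 bp
  114→119: 5 bp
  119→160: 41 bp
  160→165: 5 bp
  165→169: 4 bp
  169→178: 9 bp
  178→188: 10 bp
  188→195: 7 bp
  195→198: 3 bp
  198→208: 10 bp
  208→210: 2 bp
  210→216: 6 bp
  216→226: 10 bp
  226→235: 9 bp
  235→3 (wrap): 244-235+3 = 12 bp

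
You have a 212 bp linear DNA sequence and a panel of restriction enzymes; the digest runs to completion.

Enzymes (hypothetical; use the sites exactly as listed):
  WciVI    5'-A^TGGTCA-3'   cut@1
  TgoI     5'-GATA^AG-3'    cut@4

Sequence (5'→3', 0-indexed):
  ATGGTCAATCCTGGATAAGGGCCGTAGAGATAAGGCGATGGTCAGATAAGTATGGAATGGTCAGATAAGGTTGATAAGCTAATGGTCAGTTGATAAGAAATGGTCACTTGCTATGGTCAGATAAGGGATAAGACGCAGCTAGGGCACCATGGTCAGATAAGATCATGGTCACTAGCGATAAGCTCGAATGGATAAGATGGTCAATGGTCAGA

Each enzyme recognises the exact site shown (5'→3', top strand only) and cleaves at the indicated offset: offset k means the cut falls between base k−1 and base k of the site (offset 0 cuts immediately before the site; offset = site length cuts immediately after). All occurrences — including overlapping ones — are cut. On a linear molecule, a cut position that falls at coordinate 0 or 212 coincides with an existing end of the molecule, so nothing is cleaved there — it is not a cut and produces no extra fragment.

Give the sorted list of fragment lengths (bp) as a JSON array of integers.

Per-enzyme occurrences:
  WciVI ATGGTCA/1: at [0, 37, 56, 81, 99, 112, 148, 164, 196, 203] ⇒ [1, 38, 57, 82, 100, 113, 149, 165, 197, 204]
  TgoI GATAAG/4: at [13, 28, 44, 63, 72, 91, 119, 126, 155, 176, 190] ⇒ [17, 32, 48, 67, 76, 95, 123, 130, 159, 180, 194]

Pooled cuts: [1, 17, 32, 38, 48, 57, 67, 76, 82, 95, 100, 113, 123, 130, 149, 159, 165, 180, 194, 197, 204]

Fragment lengths:
  [0,1): 1 bp
  [1,17): 16 bp
  [17,32): 15 bp
  [32,38): 6 bp
  [38,48): 10 bp
  [48,57): 9 bp
  [57,67): 10 bp
  [67,76): 9 bp
  [76,82): 6 bp
  [82,95): 13 bp
  [95,100): 5 bp
  [100,113): 13 bp
  [113,123): 10 bp
  [123,130): 7 bp
  [130,149): 19 bp
  [149,159): 10 bp
  [159,165): 6 bp
  [165,180): 15 bp
  [180,194): 14 bp
  [194,197): 3 bp
  [197,204): 7 bp
  [204,212): 8 bp

[1,3,5,6,6,6,7,7,8,9,9,10,10,10,10,13,13,14,15,15,16,19]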